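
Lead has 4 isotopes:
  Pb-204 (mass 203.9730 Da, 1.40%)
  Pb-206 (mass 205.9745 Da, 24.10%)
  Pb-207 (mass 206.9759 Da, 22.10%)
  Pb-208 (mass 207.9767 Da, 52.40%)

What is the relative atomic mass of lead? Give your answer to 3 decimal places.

207.217 Da

Weight each isotope mass by its fractional abundance: 0.0140 × 203.9730 + 0.2410 × 205.9745 + 0.2210 × 206.9759 + 0.5240 × 207.9767
= 2.85562 + 49.63985 + 45.74167 + 108.97979 = 207.21693 Da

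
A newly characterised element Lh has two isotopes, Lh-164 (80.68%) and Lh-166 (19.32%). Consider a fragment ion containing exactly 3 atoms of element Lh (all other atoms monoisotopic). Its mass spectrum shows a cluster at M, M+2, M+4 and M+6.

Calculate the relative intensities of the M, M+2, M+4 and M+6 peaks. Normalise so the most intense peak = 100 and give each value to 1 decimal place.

100.0 : 71.8 : 17.2 : 1.4

Each Lh atom is independently Lh-164 (p = 0.8068) or Lh-166 (q = 0.1932); the cluster is the binomial expansion (p + q)^3.
P(M) = 0.8068^3 = 0.525167
P(M+2) = 3 × 0.8068^2 × 0.1932^1 = 0.377277
P(M+4) = 3 × 0.8068^1 × 0.1932^2 = 0.090344
P(M+6) = 0.1932^3 = 0.007211
The M peak is largest (0.525167); scaling to 100 gives 100.0 : 71.8 : 17.2 : 1.4.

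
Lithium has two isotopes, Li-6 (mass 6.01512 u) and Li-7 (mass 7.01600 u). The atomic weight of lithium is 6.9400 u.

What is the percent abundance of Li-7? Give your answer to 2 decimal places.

Let x be the fractional abundance of Li-6; then Li-7 has abundance 1 − x.
6.01512·x + 7.01600·(1 − x) = 6.9400
(6.01512 − 7.01600)·x = 6.9400 − 7.01600
x = -0.07600 / -1.00088 = 0.07593 → 7.59% Li-6, 92.41% Li-7.

92.41%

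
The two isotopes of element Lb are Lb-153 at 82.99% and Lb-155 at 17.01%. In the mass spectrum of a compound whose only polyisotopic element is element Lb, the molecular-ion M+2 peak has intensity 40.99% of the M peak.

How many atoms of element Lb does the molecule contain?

With n Lb atoms, P(M+2)/P(M) = C(n,1)·p^(n−1)q / p^n = n·q/p = n · 0.1701/0.8299.
n = 0.4099 × 0.8299/0.1701 = 2.00 ≈ 2

2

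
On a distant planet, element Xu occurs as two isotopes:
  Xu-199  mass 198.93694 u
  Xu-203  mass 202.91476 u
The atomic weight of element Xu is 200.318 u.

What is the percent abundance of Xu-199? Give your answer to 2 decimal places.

65.28%

With x = fraction of Xu-199 (so Xu-203 is 1 − x):
198.93694·x + 202.91476·(1 − x) = 200.318
(198.93694 − 202.91476)·x = 200.318 − 202.91476
x = -2.59676 / -3.97782 = 0.65281 → 65.28% Xu-199, 34.72% Xu-203.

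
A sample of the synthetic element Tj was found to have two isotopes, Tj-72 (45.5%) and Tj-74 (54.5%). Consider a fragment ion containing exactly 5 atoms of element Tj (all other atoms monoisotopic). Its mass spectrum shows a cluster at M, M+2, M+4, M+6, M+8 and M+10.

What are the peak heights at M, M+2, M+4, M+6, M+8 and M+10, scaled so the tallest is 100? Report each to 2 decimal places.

5.82 : 34.85 : 83.49 : 100.00 : 59.89 : 14.35

Expanding (0.455 + 0.545)^5:
P(M) = 0.455^5 = 0.019501
P(M+2) = 5 × 0.455^4 × 0.545^1 = 0.116792
P(M+4) = 10 × 0.455^3 × 0.545^2 = 0.279787
P(M+6) = 10 × 0.455^2 × 0.545^3 = 0.335129
P(M+8) = 5 × 0.455^1 × 0.545^4 = 0.200709
P(M+10) = 0.545^5 = 0.048082
The M+6 peak is largest (0.335129); scaling to 100 gives 5.82 : 34.85 : 83.49 : 100.00 : 59.89 : 14.35.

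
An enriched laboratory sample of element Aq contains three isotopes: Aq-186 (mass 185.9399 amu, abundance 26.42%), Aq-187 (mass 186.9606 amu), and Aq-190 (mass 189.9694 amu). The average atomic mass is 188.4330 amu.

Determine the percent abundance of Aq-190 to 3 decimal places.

57.899%

Let x and y be the fractions of Aq-187 and Aq-190. Then x + y = 1 − 0.2642 = 0.7358 and 186.9606x + 189.9694y = 188.4330 − 0.2642×185.9399 = 139.30767842.
Substituting: 186.9606x + 189.9694(0.7358 − x) = 139.30767842
(186.9606 − 189.9694)x = -0.4718061  ⇒  x = 0.15681, y = 0.57899
Aq-187: 15.681%, Aq-190: 57.899%.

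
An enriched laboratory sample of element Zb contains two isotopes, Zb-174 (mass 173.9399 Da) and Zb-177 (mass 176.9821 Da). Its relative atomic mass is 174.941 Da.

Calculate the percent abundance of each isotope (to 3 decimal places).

Zb-174: 67.093%, Zb-177: 32.907%

Writing the weighted mean with unknown fraction x of Zb-174:
173.9399·x + 176.9821·(1 − x) = 174.941
(173.9399 − 176.9821)·x = 174.941 − 176.9821
x = -2.0411 / -3.0422 = 0.67093 → 67.093% Zb-174, 32.907% Zb-177.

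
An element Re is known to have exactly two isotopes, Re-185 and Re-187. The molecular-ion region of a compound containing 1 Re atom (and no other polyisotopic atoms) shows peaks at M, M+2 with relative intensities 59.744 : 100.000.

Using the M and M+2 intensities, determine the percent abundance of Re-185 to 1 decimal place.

If p is the fraction of Re that is Re-185, then I(M+2)/I(M) = [C(1,1)·p^0·(1−p)] / p^1 = 1·(1−p)/p = 100.000/59.744 = 1.6738
(1−p)/p = 1.6738/1 = 1.6738  ⇒  p = 1/(1 + 1.6738) = 0.3740
Re-185: 37.4%, Re-187: 62.6%.

37.4%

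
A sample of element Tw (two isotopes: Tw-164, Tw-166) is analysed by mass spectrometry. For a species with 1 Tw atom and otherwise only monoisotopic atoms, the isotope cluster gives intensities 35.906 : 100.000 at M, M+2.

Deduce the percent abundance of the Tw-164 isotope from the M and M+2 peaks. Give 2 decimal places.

Write p for the Tw-164 fraction. I(M+2)/I(M) = [C(1,1)·p^0·(1−p)] / p^1 = 1·(1−p)/p = 100.000/35.906 = 2.7850
(1−p)/p = 2.7850/1 = 2.7850  ⇒  p = 1/(1 + 2.7850) = 0.2642
Tw-164: 26.42%, Tw-166: 73.58%.

26.42%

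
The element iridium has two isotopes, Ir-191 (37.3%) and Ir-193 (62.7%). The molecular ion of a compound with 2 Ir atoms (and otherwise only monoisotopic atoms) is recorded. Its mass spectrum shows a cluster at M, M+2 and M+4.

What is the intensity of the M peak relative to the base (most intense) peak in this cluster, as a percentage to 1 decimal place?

29.7%

(0.373 + 0.627)^2 gives M 0.1391, M+2 0.4677, M+4 0.3931; the largest is M+2.
P(M+2) = C(2,1) × 0.373^1 × 0.627^1 = 2 × 0.3730 × 0.6270 = 0.467742 (base)
P(M) = C(2,0) × 0.373^2 × 0.627^0 = 1 × 0.139129 × 1.0000 = 0.139129
Relative intensity = 0.139129 / 0.467742 × 100 = 29.7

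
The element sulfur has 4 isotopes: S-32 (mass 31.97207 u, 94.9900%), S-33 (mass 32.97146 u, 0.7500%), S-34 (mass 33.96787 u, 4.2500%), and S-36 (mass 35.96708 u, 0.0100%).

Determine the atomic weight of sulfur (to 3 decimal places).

32.065 u

Average mass = Σ (abundance × isotope mass) = 0.949900 × 31.97207 + 0.007500 × 32.97146 + 0.042500 × 33.96787 + 0.000100 × 35.96708
= 30.370269 + 0.247286 + 1.443634 + 0.003597 = 32.064786 u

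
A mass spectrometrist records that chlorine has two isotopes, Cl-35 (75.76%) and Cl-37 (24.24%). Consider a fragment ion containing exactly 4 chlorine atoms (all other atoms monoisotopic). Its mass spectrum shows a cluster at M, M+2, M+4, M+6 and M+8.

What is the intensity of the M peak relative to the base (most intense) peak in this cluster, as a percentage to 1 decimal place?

78.1%

Term probabilities: M 0.3294, M+2 0.4216, M+4 0.2023, M+6 0.0432, M+8 0.0035. Base peak = M+2.
P(M+2) = C(4,1) × 0.7576^3 × 0.2424^1 = 4 × 0.4348304 × 0.2424 = 0.421612 (base)
P(M) = C(4,0) × 0.7576^4 × 0.2424^0 = 1 × 0.32942751 × 1.0000 = 0.329428
Relative intensity = 0.329428 / 0.421612 × 100 = 78.1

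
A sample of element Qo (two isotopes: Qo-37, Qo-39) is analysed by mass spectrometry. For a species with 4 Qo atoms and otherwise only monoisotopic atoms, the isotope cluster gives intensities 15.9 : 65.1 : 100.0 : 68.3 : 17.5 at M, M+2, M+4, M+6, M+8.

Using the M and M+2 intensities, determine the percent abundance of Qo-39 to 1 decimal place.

50.6%

Let p = fractional abundance of Qo-37. I(M+2)/I(M) = [C(4,1)·p^3·(1−p)] / p^4 = 4·(1−p)/p = 65.1/15.9 = 4.0943
(1−p)/p = 4.0943/4 = 1.0236  ⇒  p = 1/(1 + 1.0236) = 0.4942
Qo-37: 49.4%, Qo-39: 50.6%.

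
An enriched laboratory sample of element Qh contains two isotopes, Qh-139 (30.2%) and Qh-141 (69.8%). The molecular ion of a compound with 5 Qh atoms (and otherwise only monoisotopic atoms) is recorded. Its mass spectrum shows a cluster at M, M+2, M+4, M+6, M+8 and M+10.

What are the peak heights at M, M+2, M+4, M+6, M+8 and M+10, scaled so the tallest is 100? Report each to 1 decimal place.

0.7 : 8.1 : 37.4 : 86.5 : 100.0 : 46.2

The 5 Qh atoms are independent, so intensities follow the terms of (0.302 + 0.698)^5.
P(M) = 0.302^5 = 0.002512
P(M+2) = 5 × 0.302^4 × 0.698^1 = 0.029030
P(M+4) = 10 × 0.302^3 × 0.698^2 = 0.134194
P(M+6) = 10 × 0.302^2 × 0.698^3 = 0.310156
P(M+8) = 5 × 0.302^1 × 0.698^4 = 0.358425
P(M+10) = 0.698^5 = 0.165683
The M+8 peak is largest (0.358425); scaling to 100 gives 0.7 : 8.1 : 37.4 : 86.5 : 100.0 : 46.2.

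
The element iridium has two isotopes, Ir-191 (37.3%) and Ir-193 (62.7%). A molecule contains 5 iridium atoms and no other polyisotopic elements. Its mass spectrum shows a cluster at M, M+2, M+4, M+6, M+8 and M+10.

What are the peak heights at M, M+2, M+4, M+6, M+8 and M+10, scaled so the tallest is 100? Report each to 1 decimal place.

Expanding (0.373 + 0.627)^5:
P(M) = 0.373^5 = 0.007220
P(M+2) = 5 × 0.373^4 × 0.627^1 = 0.060684
P(M+4) = 10 × 0.373^3 × 0.627^2 = 0.204015
P(M+6) = 10 × 0.373^2 × 0.627^3 = 0.342942
P(M+8) = 5 × 0.373^1 × 0.627^4 = 0.288237
P(M+10) = 0.627^5 = 0.096903
The M+6 peak is largest (0.342942); scaling to 100 gives 2.1 : 17.7 : 59.5 : 100.0 : 84.0 : 28.3.

2.1 : 17.7 : 59.5 : 100.0 : 84.0 : 28.3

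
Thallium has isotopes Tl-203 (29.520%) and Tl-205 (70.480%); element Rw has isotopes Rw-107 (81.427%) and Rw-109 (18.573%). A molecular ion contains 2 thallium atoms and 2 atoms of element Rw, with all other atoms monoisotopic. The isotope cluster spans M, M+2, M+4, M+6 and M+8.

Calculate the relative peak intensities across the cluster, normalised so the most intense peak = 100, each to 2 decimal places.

12.61 : 65.96 : 100.00 : 35.92 : 3.74

Thallium pattern (n=2): 0.08714304 : 0.41611392 : 0.49674304
Element Rw pattern (n=2): 0.66303563 : 0.30246873 : 0.03449563
Convolve the two distributions (both contribute in 2-u steps):
  M: 0.08714304×0.66303563 = 0.057779
  M+2: 0.08714304×0.30246873 + 0.41611392×0.66303563 = 0.302256
  M+4: 0.08714304×0.03449563 + 0.41611392×0.30246873 + 0.49674304×0.66303563 = 0.458226
  M+6: 0.41611392×0.03449563 + 0.49674304×0.30246873 = 0.164603
  M+8: 0.49674304×0.03449563 = 0.017135
Scale to base peak (0.458226) = 100: 12.61 : 65.96 : 100.00 : 35.92 : 3.74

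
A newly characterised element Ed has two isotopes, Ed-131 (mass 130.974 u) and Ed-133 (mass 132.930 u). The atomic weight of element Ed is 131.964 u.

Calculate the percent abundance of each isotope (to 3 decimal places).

Ed-131: 49.387%, Ed-133: 50.613%

Let x be the fractional abundance of Ed-131; then Ed-133 has abundance 1 − x.
130.974·x + 132.930·(1 − x) = 131.964
(130.974 − 132.930)·x = 131.964 − 132.930
x = -0.966 / -1.956 = 0.49387 → 49.387% Ed-131, 50.613% Ed-133.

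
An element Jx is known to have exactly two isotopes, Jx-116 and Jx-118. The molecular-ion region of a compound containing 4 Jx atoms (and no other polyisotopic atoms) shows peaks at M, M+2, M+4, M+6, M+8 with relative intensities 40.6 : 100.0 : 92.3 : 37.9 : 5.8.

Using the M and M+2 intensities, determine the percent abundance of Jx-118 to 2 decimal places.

If p is the fraction of Jx that is Jx-116, then I(M+2)/I(M) = [C(4,1)·p^3·(1−p)] / p^4 = 4·(1−p)/p = 100.0/40.6 = 2.4631
(1−p)/p = 2.4631/4 = 0.6158  ⇒  p = 1/(1 + 0.6158) = 0.6189
Jx-116: 61.89%, Jx-118: 38.11%.

38.11%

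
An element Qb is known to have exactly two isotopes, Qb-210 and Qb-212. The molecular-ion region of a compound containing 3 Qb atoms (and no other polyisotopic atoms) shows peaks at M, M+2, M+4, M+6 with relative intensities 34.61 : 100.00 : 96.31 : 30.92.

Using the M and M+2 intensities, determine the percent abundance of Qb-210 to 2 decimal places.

If p is the fraction of Qb that is Qb-210, then I(M+2)/I(M) = [C(3,1)·p^2·(1−p)] / p^3 = 3·(1−p)/p = 100.00/34.61 = 2.8893
(1−p)/p = 2.8893/3 = 0.9631  ⇒  p = 1/(1 + 0.9631) = 0.5094
Qb-210: 50.94%, Qb-212: 49.06%.

50.94%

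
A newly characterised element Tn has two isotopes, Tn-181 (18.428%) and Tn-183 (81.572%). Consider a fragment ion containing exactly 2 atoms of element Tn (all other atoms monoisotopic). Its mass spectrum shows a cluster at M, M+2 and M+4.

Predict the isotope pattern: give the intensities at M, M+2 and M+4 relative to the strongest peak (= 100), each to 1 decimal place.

The 2 Tn atoms are independent, so intensities follow the terms of (0.18428 + 0.81572)^2.
P(M) = 0.18428^2 = 0.033959
P(M+2) = 2 × 0.18428^1 × 0.81572^1 = 0.300642
P(M+4) = 0.81572^2 = 0.665399
The M+4 peak is largest (0.665399); scaling to 100 gives 5.1 : 45.2 : 100.0.

5.1 : 45.2 : 100.0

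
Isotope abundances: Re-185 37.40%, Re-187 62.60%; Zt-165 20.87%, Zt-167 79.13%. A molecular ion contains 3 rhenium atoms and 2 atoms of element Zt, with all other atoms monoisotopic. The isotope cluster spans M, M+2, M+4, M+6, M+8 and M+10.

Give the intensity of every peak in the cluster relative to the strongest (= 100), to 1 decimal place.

0.6 : 8.1 : 38.9 : 89.9 : 100.0 : 43.1

Rhenium pattern (n=3): 0.05231362 : 0.26268713 : 0.43968487 : 0.24531438
Element Zt pattern (n=2): 0.04355569 : 0.33028862 : 0.62615569
Convolve the two distributions (both contribute in 2-u steps):
  M: 0.05231362×0.04355569 = 0.002279
  M+2: 0.05231362×0.33028862 + 0.26268713×0.04355569 = 0.028720
  M+4: 0.05231362×0.62615569 + 0.26268713×0.33028862 + 0.43968487×0.04355569 = 0.138670
  M+6: 0.26268713×0.62615569 + 0.43968487×0.33028862 + 0.24531438×0.04355569 = 0.320391
  M+8: 0.43968487×0.62615569 + 0.24531438×0.33028862 = 0.356336
  M+10: 0.24531438×0.62615569 = 0.153605
Scale to base peak (0.356336) = 100: 0.6 : 8.1 : 38.9 : 89.9 : 100.0 : 43.1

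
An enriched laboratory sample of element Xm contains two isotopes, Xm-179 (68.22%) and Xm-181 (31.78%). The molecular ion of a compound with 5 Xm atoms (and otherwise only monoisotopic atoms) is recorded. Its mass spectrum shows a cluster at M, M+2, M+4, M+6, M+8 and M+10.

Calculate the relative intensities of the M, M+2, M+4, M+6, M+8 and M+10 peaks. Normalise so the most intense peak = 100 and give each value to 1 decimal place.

42.9 : 100.0 : 93.2 : 43.4 : 10.1 : 0.9

The 5 Xm atoms are independent, so intensities follow the terms of (0.6822 + 0.3178)^5.
P(M) = 0.6822^5 = 0.147761
P(M+2) = 5 × 0.6822^4 × 0.3178^1 = 0.344168
P(M+4) = 10 × 0.6822^3 × 0.3178^2 = 0.320659
P(M+6) = 10 × 0.6822^2 × 0.3178^3 = 0.149377
P(M+8) = 5 × 0.6822^1 × 0.3178^4 = 0.034793
P(M+10) = 0.3178^5 = 0.003242
The M+2 peak is largest (0.344168); scaling to 100 gives 42.9 : 100.0 : 93.2 : 43.4 : 10.1 : 0.9.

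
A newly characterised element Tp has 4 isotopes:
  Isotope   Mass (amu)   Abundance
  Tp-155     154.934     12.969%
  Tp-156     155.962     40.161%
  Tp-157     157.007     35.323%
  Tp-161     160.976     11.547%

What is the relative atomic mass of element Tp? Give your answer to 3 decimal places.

The abundance-weighted mean is 0.12969 × 154.934 + 0.40161 × 155.962 + 0.35323 × 157.007 + 0.11547 × 160.976
= 20.0934 + 62.6359 + 55.4596 + 18.5879 = 156.7768 amu

156.777 amu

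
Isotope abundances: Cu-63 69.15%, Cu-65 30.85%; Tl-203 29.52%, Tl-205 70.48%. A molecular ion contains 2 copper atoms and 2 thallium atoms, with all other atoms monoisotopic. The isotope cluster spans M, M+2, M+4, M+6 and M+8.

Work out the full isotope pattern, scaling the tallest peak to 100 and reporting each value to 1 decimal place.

Copper pattern (n=2): 0.47817225 : 0.4266555 : 0.09517225
Thallium pattern (n=2): 0.08714304 : 0.41611392 : 0.49674304
Convolve the two distributions (both contribute in 2-u steps):
  M: 0.47817225×0.08714304 = 0.041669
  M+2: 0.47817225×0.41611392 + 0.4266555×0.08714304 = 0.236154
  M+4: 0.47817225×0.49674304 + 0.4266555×0.41611392 + 0.09517225×0.08714304 = 0.423360
  M+6: 0.4266555×0.49674304 + 0.09517225×0.41611392 = 0.251541
  M+8: 0.09517225×0.49674304 = 0.047276
Scale to base peak (0.423360) = 100: 9.8 : 55.8 : 100.0 : 59.4 : 11.2

9.8 : 55.8 : 100.0 : 59.4 : 11.2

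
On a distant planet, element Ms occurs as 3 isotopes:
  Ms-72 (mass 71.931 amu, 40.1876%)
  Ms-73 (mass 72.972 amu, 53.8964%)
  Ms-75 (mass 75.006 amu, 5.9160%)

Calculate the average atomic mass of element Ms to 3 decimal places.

72.674 amu

Weight each isotope mass by its fractional abundance: 0.401876 × 71.931 + 0.538964 × 72.972 + 0.059160 × 75.006
= 28.9073 + 39.3293 + 4.4374 = 72.6740 amu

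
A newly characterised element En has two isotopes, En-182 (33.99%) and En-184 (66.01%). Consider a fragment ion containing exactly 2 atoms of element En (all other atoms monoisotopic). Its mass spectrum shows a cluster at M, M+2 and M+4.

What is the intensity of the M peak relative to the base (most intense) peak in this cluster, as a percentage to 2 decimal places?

Binomial terms of (0.3399 + 0.6601)^2: M 0.1155, M+2 0.4487, M+4 0.4357 → M+2 is the base peak.
P(M+2) = C(2,1) × 0.3399^1 × 0.6601^1 = 2 × 0.3399 × 0.6601 = 0.448736 (base)
P(M) = C(2,0) × 0.3399^2 × 0.6601^0 = 1 × 0.11553201 × 1.0000 = 0.115532
Relative intensity = 0.115532 / 0.448736 × 100 = 25.75

25.75%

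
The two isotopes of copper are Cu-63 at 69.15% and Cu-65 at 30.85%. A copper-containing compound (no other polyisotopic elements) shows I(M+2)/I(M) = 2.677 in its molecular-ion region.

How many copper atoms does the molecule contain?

With n Cu atoms, P(M+2)/P(M) = C(n,1)·p^(n−1)q / p^n = n·q/p = n · 0.3085/0.6915.
n = 2.677 × 0.6915/0.3085 = 6.00 ≈ 6

6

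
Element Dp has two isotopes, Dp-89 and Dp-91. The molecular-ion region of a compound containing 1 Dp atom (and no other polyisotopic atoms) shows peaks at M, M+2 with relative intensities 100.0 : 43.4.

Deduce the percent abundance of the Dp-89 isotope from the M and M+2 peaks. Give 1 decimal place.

If p is the fraction of Dp that is Dp-89, then I(M+2)/I(M) = [C(1,1)·p^0·(1−p)] / p^1 = 1·(1−p)/p = 43.4/100.0 = 0.4340
(1−p)/p = 0.4340/1 = 0.4340  ⇒  p = 1/(1 + 0.4340) = 0.6974
Dp-89: 69.7%, Dp-91: 30.3%.

69.7%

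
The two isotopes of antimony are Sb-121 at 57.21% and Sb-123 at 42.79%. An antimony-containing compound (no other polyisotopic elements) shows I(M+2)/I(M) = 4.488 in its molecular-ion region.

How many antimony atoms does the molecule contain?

The M+2/M ratio from n Sb atoms is n · q/p = n · 0.4279/0.5721.
n = 4.488 × 0.5721/0.4279 = 6.00 ≈ 6

6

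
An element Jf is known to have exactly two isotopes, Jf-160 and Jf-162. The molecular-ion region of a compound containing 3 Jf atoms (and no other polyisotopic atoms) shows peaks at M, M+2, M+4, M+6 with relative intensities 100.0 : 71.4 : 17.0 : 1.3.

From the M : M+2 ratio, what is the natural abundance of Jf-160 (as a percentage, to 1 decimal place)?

Let p = fractional abundance of Jf-160. I(M+2)/I(M) = [C(3,1)·p^2·(1−p)] / p^3 = 3·(1−p)/p = 71.4/100.0 = 0.7140
(1−p)/p = 0.7140/3 = 0.2380  ⇒  p = 1/(1 + 0.2380) = 0.8078
Jf-160: 80.8%, Jf-162: 19.2%.

80.8%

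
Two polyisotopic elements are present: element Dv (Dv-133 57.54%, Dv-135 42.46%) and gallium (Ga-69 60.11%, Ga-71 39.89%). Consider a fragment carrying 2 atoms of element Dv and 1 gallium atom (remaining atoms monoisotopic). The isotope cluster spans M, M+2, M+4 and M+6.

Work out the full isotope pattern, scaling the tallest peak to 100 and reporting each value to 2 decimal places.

46.74 : 100.00 : 71.23 : 16.89

Element Dv pattern (n=2): 0.33108516 : 0.48862968 : 0.18028516
Gallium pattern (n=1): 0.6011 : 0.3989
Convolve the two distributions (both contribute in 2-u steps):
  M: 0.33108516×0.6011 = 0.199015
  M+2: 0.33108516×0.3989 + 0.48862968×0.6011 = 0.425785
  M+4: 0.48862968×0.3989 + 0.18028516×0.6011 = 0.303284
  M+6: 0.18028516×0.3989 = 0.071916
Scale to base peak (0.425785) = 100: 46.74 : 100.00 : 71.23 : 16.89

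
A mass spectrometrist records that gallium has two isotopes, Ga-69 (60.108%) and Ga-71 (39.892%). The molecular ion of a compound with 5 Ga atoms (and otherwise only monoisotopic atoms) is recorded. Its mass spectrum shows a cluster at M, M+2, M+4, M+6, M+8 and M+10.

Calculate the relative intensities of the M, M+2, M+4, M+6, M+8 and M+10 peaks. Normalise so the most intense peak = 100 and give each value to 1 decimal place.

Expanding (0.60108 + 0.39892)^5:
P(M) = 0.60108^5 = 0.078462
P(M+2) = 5 × 0.60108^4 × 0.39892^1 = 0.260366
P(M+4) = 10 × 0.60108^3 × 0.39892^2 = 0.345596
P(M+6) = 10 × 0.60108^2 × 0.39892^3 = 0.229362
P(M+8) = 5 × 0.60108^1 × 0.39892^4 = 0.076111
P(M+10) = 0.39892^5 = 0.010103
The M+4 peak is largest (0.345596); scaling to 100 gives 22.7 : 75.3 : 100.0 : 66.4 : 22.0 : 2.9.

22.7 : 75.3 : 100.0 : 66.4 : 22.0 : 2.9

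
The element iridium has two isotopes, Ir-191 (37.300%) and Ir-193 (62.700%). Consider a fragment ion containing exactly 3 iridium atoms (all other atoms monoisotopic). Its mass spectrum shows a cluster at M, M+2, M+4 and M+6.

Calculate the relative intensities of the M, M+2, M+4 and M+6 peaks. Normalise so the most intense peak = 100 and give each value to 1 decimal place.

Expanding (0.37300 + 0.62700)^3:
P(M) = 0.37300^3 = 0.051895
P(M+2) = 3 × 0.37300^2 × 0.62700^1 = 0.261702
P(M+4) = 3 × 0.37300^1 × 0.62700^2 = 0.439911
P(M+6) = 0.62700^3 = 0.246492
The M+4 peak is largest (0.439911); scaling to 100 gives 11.8 : 59.5 : 100.0 : 56.0.

11.8 : 59.5 : 100.0 : 56.0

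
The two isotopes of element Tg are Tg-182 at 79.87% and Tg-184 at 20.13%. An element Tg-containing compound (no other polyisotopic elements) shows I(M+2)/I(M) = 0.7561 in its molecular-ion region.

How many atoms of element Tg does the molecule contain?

For n independent Tg atoms, I(M+2)/I(M) = n · (abundance Tg-184) / (abundance Tg-182) = n · 0.2013/0.7987.
n = 0.7561 × 0.7987/0.2013 = 3.00 ≈ 3

3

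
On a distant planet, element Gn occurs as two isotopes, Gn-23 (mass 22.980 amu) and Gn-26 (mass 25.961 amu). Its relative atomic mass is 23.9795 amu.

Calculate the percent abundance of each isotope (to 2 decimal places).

Gn-23: 66.47%, Gn-26: 33.53%

Writing the weighted mean with unknown fraction x of Gn-23:
22.980·x + 25.961·(1 − x) = 23.9795
(22.980 − 25.961)·x = 23.9795 − 25.961
x = -1.9815 / -2.981 = 0.66471 → 66.47% Gn-23, 33.53% Gn-26.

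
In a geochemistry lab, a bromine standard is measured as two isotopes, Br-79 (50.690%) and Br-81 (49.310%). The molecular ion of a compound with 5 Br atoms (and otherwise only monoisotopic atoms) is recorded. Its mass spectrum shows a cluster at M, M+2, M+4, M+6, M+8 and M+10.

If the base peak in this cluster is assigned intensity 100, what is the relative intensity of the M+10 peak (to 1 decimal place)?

9.2

(0.50690 + 0.49310)^5 gives M 0.0335, M+2 0.1628, M+4 0.3167, M+6 0.3081, M+8 0.1498, M+10 0.0292; the largest is M+4.
P(M+4) = C(5,2) × 0.50690^3 × 0.49310^2 = 10 × 0.13024674 × 0.24314761 = 0.316692 (base)
P(M+10) = C(5,5) × 0.50690^0 × 0.49310^5 = 1 × 1.0000 × 0.02915245 = 0.029152
Relative intensity = 0.029152 / 0.316692 × 100 = 9.2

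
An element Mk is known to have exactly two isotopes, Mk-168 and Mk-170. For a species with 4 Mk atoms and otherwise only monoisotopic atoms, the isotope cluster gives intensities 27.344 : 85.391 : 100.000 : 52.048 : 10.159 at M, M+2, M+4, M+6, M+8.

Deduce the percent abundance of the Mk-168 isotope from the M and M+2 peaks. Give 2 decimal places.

Let p = fractional abundance of Mk-168. I(M+2)/I(M) = [C(4,1)·p^3·(1−p)] / p^4 = 4·(1−p)/p = 85.391/27.344 = 3.1228
(1−p)/p = 3.1228/4 = 0.7807  ⇒  p = 1/(1 + 0.7807) = 0.5616
Mk-168: 56.16%, Mk-170: 43.84%.

56.16%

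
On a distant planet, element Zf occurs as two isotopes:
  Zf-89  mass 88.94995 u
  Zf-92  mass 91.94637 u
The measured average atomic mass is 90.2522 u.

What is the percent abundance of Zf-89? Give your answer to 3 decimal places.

Let x be the fractional abundance of Zf-89; then Zf-92 has abundance 1 − x.
88.94995·x + 91.94637·(1 − x) = 90.2522
(88.94995 − 91.94637)·x = 90.2522 − 91.94637
x = -1.69417 / -2.99642 = 0.56540 → 56.540% Zf-89, 43.460% Zf-92.

56.540%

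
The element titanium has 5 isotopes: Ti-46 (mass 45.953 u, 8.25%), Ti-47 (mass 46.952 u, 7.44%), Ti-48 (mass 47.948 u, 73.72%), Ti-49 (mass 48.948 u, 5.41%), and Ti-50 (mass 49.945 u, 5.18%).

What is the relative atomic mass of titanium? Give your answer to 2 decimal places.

Weight each isotope mass by its fractional abundance: 0.0825 × 45.953 + 0.0744 × 46.952 + 0.7372 × 47.948 + 0.0541 × 48.948 + 0.0518 × 49.945
= 3.7911 + 3.4932 + 35.3473 + 2.6481 + 2.5872 = 47.8669 u

47.87 u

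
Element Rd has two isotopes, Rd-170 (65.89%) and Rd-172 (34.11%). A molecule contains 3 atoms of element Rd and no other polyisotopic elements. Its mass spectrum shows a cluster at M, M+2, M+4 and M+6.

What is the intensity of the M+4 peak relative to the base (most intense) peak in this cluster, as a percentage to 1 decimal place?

51.8%

(0.6589 + 0.3411)^3 gives M 0.2861, M+2 0.4443, M+4 0.2300, M+6 0.0397; the largest is M+2.
P(M+2) = C(3,1) × 0.6589^2 × 0.3411^1 = 3 × 0.43414921 × 0.3411 = 0.444265 (base)
P(M+4) = C(3,2) × 0.6589^1 × 0.3411^2 = 3 × 0.6589 × 0.11634921 = 0.229987
Relative intensity = 0.229987 / 0.444265 × 100 = 51.8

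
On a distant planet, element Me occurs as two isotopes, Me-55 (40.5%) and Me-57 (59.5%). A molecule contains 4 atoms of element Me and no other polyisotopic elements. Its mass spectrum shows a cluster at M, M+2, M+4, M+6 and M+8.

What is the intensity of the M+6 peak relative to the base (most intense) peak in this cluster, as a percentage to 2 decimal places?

97.94%

(0.405 + 0.595)^4 gives M 0.0269, M+2 0.1581, M+4 0.3484, M+6 0.3412, M+8 0.1253; the largest is M+4.
P(M+4) = C(4,2) × 0.405^2 × 0.595^2 = 6 × 0.164025 × 0.354025 = 0.348414 (base)
P(M+6) = C(4,3) × 0.405^1 × 0.595^3 = 4 × 0.4050 × 0.21064487 = 0.341245
Relative intensity = 0.341245 / 0.348414 × 100 = 97.94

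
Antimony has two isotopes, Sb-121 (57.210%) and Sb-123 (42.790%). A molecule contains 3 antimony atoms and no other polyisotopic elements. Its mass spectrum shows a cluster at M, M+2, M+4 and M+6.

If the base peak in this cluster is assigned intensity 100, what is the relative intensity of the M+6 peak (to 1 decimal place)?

18.6

Term probabilities: M 0.1872, M+2 0.4202, M+4 0.3143, M+6 0.0783. Base peak = M+2.
P(M+2) = C(3,1) × 0.57210^2 × 0.42790^1 = 3 × 0.32729841 × 0.4279 = 0.420153 (base)
P(M+6) = C(3,3) × 0.57210^0 × 0.42790^3 = 1 × 1.0000 × 0.07834781 = 0.078348
Relative intensity = 0.078348 / 0.420153 × 100 = 18.6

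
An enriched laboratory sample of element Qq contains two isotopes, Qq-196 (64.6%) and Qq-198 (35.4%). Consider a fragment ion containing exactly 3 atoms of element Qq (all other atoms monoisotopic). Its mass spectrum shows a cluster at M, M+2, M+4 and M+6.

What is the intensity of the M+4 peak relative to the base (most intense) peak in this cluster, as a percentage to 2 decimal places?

(0.646 + 0.354)^3 gives M 0.2696, M+2 0.4432, M+4 0.2429, M+6 0.0444; the largest is M+2.
P(M+2) = C(3,1) × 0.646^2 × 0.354^1 = 3 × 0.417316 × 0.3540 = 0.443190 (base)
P(M+4) = C(3,2) × 0.646^1 × 0.354^2 = 3 × 0.6460 × 0.125316 = 0.242862
Relative intensity = 0.242862 / 0.443190 × 100 = 54.80

54.80%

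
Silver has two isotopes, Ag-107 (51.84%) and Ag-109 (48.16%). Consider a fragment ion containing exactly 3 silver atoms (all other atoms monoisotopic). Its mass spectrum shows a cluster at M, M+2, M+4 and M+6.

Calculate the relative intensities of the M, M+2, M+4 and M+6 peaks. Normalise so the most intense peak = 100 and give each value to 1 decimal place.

The 3 Ag atoms are independent, so intensities follow the terms of (0.5184 + 0.4816)^3.
P(M) = 0.5184^3 = 0.139314
P(M+2) = 3 × 0.5184^2 × 0.4816^1 = 0.388273
P(M+4) = 3 × 0.5184^1 × 0.4816^2 = 0.360711
P(M+6) = 0.4816^3 = 0.111702
The M+2 peak is largest (0.388273); scaling to 100 gives 35.9 : 100.0 : 92.9 : 28.8.

35.9 : 100.0 : 92.9 : 28.8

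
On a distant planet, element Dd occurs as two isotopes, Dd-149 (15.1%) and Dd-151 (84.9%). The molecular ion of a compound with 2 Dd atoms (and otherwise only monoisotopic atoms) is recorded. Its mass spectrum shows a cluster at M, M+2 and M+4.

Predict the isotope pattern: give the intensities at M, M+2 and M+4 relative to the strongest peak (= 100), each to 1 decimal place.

Each Dd atom is independently Dd-149 (p = 0.151) or Dd-151 (q = 0.849); the cluster is the binomial expansion (p + q)^2.
P(M) = 0.151^2 = 0.022801
P(M+2) = 2 × 0.151^1 × 0.849^1 = 0.256398
P(M+4) = 0.849^2 = 0.720801
The M+4 peak is largest (0.720801); scaling to 100 gives 3.2 : 35.6 : 100.0.

3.2 : 35.6 : 100.0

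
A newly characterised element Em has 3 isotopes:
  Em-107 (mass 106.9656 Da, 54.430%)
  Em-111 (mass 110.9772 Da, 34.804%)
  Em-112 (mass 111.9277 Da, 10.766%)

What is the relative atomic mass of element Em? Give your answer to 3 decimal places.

108.896 Da

The abundance-weighted mean is 0.54430 × 106.9656 + 0.34804 × 110.9772 + 0.10766 × 111.9277
= 58.22138 + 38.62450 + 12.05014 = 108.89602 Da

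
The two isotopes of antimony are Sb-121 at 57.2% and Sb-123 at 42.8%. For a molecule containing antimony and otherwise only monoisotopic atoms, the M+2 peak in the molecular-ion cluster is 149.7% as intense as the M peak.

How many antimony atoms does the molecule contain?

2

The M+2/M ratio from n Sb atoms is n · q/p = n · 0.428/0.572.
n = 1.497 × 0.572/0.428 = 2.00 ≈ 2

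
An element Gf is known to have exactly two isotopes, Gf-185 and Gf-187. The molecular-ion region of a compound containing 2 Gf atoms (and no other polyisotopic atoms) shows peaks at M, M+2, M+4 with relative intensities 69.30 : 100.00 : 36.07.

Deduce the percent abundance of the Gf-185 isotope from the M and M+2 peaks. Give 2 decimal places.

58.09%

Write p for the Gf-185 fraction. I(M+2)/I(M) = [C(2,1)·p^1·(1−p)] / p^2 = 2·(1−p)/p = 100.00/69.30 = 1.4430
(1−p)/p = 1.4430/2 = 0.7215  ⇒  p = 1/(1 + 0.7215) = 0.5809
Gf-185: 58.09%, Gf-187: 41.91%.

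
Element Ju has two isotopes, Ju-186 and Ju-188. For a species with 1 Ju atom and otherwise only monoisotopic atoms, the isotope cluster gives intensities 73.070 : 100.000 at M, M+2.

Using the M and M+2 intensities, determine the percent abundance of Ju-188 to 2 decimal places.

57.78%

Let p = fractional abundance of Ju-186. I(M+2)/I(M) = [C(1,1)·p^0·(1−p)] / p^1 = 1·(1−p)/p = 100.000/73.070 = 1.3686
(1−p)/p = 1.3686/1 = 1.3686  ⇒  p = 1/(1 + 1.3686) = 0.4222
Ju-186: 42.22%, Ju-188: 57.78%.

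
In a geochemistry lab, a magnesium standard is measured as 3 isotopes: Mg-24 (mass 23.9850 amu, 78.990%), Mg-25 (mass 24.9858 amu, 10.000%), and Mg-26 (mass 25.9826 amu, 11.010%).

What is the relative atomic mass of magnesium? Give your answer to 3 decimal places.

The abundance-weighted mean is 0.78990 × 23.9850 + 0.10000 × 24.9858 + 0.11010 × 25.9826
= 18.94575 + 2.49858 + 2.86068 = 24.30501 amu

24.305 amu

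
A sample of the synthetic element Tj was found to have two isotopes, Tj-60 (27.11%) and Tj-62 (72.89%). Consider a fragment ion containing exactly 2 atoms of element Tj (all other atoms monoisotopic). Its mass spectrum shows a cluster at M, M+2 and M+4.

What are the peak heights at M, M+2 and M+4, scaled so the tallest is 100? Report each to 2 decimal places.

13.83 : 74.39 : 100.00

The 2 Tj atoms are independent, so intensities follow the terms of (0.2711 + 0.7289)^2.
P(M) = 0.2711^2 = 0.073495
P(M+2) = 2 × 0.2711^1 × 0.7289^1 = 0.395210
P(M+4) = 0.7289^2 = 0.531295
The M+4 peak is largest (0.531295); scaling to 100 gives 13.83 : 74.39 : 100.00.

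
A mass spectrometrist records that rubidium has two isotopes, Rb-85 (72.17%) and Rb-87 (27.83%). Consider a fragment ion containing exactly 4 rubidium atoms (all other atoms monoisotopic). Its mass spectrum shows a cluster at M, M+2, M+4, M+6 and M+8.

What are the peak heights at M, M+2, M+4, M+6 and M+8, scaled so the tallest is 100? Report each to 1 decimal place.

64.8 : 100.0 : 57.8 : 14.9 : 1.4

The 4 Rb atoms are independent, so intensities follow the terms of (0.7217 + 0.2783)^4.
P(M) = 0.7217^4 = 0.271286
P(M+2) = 4 × 0.7217^3 × 0.2783^1 = 0.418450
P(M+4) = 6 × 0.7217^2 × 0.2783^2 = 0.242042
P(M+6) = 4 × 0.7217^1 × 0.2783^3 = 0.062224
P(M+8) = 0.2783^4 = 0.005999
The M+2 peak is largest (0.418450); scaling to 100 gives 64.8 : 100.0 : 57.8 : 14.9 : 1.4.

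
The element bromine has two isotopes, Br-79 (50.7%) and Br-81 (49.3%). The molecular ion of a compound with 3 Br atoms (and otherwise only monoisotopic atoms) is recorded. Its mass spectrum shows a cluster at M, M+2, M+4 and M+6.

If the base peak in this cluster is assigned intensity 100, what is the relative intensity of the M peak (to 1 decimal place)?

34.3

Term probabilities: M 0.1303, M+2 0.3802, M+4 0.3697, M+6 0.1198. Base peak = M+2.
P(M+2) = C(3,1) × 0.507^2 × 0.493^1 = 3 × 0.257049 × 0.4930 = 0.380175 (base)
P(M) = C(3,0) × 0.507^3 × 0.493^0 = 1 × 0.13032384 × 1.0000 = 0.130324
Relative intensity = 0.130324 / 0.380175 × 100 = 34.3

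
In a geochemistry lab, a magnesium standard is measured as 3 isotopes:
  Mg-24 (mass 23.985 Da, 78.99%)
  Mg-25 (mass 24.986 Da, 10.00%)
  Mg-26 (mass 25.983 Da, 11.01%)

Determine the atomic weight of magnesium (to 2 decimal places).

Average mass = Σ (abundance × isotope mass) = 0.7899 × 23.985 + 0.1000 × 24.986 + 0.1101 × 25.983
= 18.9458 + 2.4986 + 2.8607 = 24.3051 Da

24.31 Da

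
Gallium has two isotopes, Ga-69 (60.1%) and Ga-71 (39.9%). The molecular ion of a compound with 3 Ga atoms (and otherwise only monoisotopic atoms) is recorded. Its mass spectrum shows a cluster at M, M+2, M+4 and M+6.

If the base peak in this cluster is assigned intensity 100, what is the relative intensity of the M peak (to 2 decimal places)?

Term probabilities: M 0.2171, M+2 0.4324, M+4 0.2870, M+6 0.0635. Base peak = M+2.
P(M+2) = C(3,1) × 0.601^2 × 0.399^1 = 3 × 0.361201 × 0.3990 = 0.432358 (base)
P(M) = C(3,0) × 0.601^3 × 0.399^0 = 1 × 0.2170818 × 1.0000 = 0.217082
Relative intensity = 0.217082 / 0.432358 × 100 = 50.21

50.21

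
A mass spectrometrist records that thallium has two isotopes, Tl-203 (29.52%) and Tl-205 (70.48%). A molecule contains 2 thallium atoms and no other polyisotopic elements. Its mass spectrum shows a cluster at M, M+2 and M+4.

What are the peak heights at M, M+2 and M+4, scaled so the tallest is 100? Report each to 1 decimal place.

Expanding (0.2952 + 0.7048)^2:
P(M) = 0.2952^2 = 0.087143
P(M+2) = 2 × 0.2952^1 × 0.7048^1 = 0.416114
P(M+4) = 0.7048^2 = 0.496743
The M+4 peak is largest (0.496743); scaling to 100 gives 17.5 : 83.8 : 100.0.

17.5 : 83.8 : 100.0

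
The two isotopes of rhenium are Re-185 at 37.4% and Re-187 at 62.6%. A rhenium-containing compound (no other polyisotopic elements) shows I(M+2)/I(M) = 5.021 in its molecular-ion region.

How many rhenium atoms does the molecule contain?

3

For n independent Re atoms, I(M+2)/I(M) = n · (abundance Re-187) / (abundance Re-185) = n · 0.626/0.374.
n = 5.021 × 0.374/0.626 = 3.00 ≈ 3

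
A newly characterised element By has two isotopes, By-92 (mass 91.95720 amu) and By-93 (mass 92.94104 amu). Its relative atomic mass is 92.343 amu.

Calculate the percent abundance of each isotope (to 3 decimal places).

By-92: 60.786%, By-93: 39.214%

Let x be the fractional abundance of By-92; then By-93 has abundance 1 − x.
91.95720·x + 92.94104·(1 − x) = 92.343
(91.95720 − 92.94104)·x = 92.343 − 92.94104
x = -0.59804 / -0.98384 = 0.60786 → 60.786% By-92, 39.214% By-93.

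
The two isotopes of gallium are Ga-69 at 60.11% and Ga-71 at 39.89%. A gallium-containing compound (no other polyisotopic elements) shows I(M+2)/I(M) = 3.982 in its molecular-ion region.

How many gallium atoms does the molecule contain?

6

For n independent Ga atoms, I(M+2)/I(M) = n · (abundance Ga-71) / (abundance Ga-69) = n · 0.3989/0.6011.
n = 3.982 × 0.6011/0.3989 = 6.00 ≈ 6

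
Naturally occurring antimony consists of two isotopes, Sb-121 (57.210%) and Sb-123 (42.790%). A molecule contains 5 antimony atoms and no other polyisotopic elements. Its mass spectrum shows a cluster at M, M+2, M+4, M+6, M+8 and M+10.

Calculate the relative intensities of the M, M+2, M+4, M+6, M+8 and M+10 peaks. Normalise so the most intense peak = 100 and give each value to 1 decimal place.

17.9 : 66.8 : 100.0 : 74.8 : 28.0 : 4.2

The 5 Sb atoms are independent, so intensities follow the terms of (0.57210 + 0.42790)^5.
P(M) = 0.57210^5 = 0.061286
P(M+2) = 5 × 0.57210^4 × 0.42790^1 = 0.229192
P(M+4) = 10 × 0.57210^3 × 0.42790^2 = 0.342847
P(M+6) = 10 × 0.57210^2 × 0.42790^3 = 0.256431
P(M+8) = 5 × 0.57210^1 × 0.42790^4 = 0.095898
P(M+10) = 0.42790^5 = 0.014345
The M+4 peak is largest (0.342847); scaling to 100 gives 17.9 : 66.8 : 100.0 : 74.8 : 28.0 : 4.2.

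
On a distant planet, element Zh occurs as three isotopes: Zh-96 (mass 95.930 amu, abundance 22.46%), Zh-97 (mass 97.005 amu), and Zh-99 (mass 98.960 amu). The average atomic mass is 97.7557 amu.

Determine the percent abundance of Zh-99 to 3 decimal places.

Let x and y be the fractions of Zh-97 and Zh-99. Then x + y = 1 − 0.2246 = 0.7754 and 97.005x + 98.960y = 97.7557 − 0.2246×95.930 = 76.209822.
Substituting: 97.005x + 98.960(0.7754 − x) = 76.209822
(97.005 − 98.960)x = -0.523762  ⇒  x = 0.26791, y = 0.50749
Zh-97: 26.791%, Zh-99: 50.749%.

50.749%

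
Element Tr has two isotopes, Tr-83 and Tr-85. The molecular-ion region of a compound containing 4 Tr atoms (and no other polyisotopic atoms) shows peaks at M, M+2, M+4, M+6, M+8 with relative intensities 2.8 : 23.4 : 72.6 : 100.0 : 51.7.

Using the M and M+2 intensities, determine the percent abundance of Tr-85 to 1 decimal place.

67.6%

If p is the fraction of Tr that is Tr-83, then I(M+2)/I(M) = [C(4,1)·p^3·(1−p)] / p^4 = 4·(1−p)/p = 23.4/2.8 = 8.3571
(1−p)/p = 8.3571/4 = 2.0893  ⇒  p = 1/(1 + 2.0893) = 0.3237
Tr-83: 32.4%, Tr-85: 67.6%.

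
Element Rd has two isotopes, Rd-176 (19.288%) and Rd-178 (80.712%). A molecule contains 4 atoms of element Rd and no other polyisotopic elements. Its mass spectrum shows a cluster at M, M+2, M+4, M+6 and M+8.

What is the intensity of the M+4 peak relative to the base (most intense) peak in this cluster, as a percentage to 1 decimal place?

34.3%

Binomial terms of (0.19288 + 0.80712)^4: M 0.0014, M+2 0.0232, M+4 0.1454, M+6 0.4057, M+8 0.4244 → M+8 is the base peak.
P(M+8) = C(4,4) × 0.19288^0 × 0.80712^4 = 1 × 1.0000 × 0.42437758 = 0.424378 (base)
P(M+4) = C(4,2) × 0.19288^2 × 0.80712^2 = 6 × 0.03720269 × 0.65144269 = 0.145413
Relative intensity = 0.145413 / 0.424378 × 100 = 34.3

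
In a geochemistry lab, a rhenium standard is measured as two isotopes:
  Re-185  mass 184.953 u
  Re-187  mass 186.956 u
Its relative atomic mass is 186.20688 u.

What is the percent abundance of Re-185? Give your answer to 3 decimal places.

37.400%

Writing the weighted mean with unknown fraction x of Re-185:
184.953·x + 186.956·(1 − x) = 186.20688
(184.953 − 186.956)·x = 186.20688 − 186.956
x = -0.74912 / -2.003 = 0.37400 → 37.400% Re-185, 62.600% Re-187.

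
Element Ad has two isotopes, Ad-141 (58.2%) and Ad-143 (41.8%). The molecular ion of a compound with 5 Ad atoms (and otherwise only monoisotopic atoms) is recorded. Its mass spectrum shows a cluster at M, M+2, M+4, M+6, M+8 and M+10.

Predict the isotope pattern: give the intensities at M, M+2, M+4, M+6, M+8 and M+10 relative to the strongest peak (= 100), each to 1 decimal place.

Expanding (0.582 + 0.418)^5:
P(M) = 0.582^5 = 0.066775
P(M+2) = 5 × 0.582^4 × 0.418^1 = 0.239794
P(M+4) = 10 × 0.582^3 × 0.418^2 = 0.344446
P(M+6) = 10 × 0.582^2 × 0.418^3 = 0.247386
P(M+8) = 5 × 0.582^1 × 0.418^4 = 0.088838
P(M+10) = 0.418^5 = 0.012761
The M+4 peak is largest (0.344446); scaling to 100 gives 19.4 : 69.6 : 100.0 : 71.8 : 25.8 : 3.7.

19.4 : 69.6 : 100.0 : 71.8 : 25.8 : 3.7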